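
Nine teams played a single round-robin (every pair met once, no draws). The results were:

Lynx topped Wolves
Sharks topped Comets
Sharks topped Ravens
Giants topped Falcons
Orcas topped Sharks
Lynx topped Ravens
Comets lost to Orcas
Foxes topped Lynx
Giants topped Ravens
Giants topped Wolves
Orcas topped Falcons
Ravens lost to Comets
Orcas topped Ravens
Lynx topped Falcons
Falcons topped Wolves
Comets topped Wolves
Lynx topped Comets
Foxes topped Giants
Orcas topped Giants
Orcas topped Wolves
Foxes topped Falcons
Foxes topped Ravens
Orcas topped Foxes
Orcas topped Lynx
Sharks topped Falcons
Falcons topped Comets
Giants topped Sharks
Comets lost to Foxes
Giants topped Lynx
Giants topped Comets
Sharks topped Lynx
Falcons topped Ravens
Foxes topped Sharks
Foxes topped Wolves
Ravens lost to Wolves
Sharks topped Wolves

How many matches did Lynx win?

Lynx's results: beat Falcons, Wolves, Ravens, Comets; lost to Foxes, Giants, Orcas, Sharks.
That is 4 wins.

4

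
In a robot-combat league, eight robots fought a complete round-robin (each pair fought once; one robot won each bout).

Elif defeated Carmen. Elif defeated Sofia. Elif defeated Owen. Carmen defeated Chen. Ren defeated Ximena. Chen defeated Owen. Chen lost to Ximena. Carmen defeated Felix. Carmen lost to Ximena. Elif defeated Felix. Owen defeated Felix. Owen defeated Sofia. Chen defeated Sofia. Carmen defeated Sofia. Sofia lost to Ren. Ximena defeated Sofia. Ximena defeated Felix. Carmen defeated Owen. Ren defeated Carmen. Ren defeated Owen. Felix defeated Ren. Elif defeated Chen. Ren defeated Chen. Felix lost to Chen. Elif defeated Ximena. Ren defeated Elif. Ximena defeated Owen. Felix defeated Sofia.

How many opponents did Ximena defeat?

Ximena's results: beat Chen, Owen, Carmen, Sofia, Felix; lost to Elif, Ren.
That is 5 wins.

5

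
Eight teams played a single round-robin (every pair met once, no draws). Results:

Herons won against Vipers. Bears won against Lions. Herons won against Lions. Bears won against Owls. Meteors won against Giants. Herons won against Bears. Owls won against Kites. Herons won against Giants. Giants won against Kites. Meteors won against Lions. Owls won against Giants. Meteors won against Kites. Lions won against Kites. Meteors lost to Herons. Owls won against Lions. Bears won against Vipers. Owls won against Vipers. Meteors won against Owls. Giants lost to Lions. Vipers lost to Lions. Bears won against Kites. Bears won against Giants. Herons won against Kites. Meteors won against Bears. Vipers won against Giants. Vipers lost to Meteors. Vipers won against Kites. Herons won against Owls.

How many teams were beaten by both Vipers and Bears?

2

Vipers beat: Kites, Giants.
Bears beat: Kites, Owls, Giants, Lions, Vipers.
Both beat: Kites, Giants — 2.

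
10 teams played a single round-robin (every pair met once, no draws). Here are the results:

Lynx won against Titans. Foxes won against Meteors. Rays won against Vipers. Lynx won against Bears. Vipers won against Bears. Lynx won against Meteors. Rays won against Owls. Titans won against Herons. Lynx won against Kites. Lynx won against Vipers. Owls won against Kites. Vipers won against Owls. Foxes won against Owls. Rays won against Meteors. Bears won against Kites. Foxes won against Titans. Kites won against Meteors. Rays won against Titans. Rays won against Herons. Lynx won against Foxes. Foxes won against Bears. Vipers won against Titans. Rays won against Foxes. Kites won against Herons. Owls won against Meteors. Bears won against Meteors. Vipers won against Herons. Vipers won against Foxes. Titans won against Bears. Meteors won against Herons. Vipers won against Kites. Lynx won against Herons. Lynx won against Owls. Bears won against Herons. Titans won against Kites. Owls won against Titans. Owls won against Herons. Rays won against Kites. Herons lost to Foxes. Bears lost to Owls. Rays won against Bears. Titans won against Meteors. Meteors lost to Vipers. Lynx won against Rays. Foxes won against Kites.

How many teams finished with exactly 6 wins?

1

Win totals: Kites 2, Titans 4, Rays 8, Vipers 7, Foxes 6, Lynx 9, Bears 3, Meteors 1, Herons 0, Owls 5.
Exactly 6: Foxes — 1 team.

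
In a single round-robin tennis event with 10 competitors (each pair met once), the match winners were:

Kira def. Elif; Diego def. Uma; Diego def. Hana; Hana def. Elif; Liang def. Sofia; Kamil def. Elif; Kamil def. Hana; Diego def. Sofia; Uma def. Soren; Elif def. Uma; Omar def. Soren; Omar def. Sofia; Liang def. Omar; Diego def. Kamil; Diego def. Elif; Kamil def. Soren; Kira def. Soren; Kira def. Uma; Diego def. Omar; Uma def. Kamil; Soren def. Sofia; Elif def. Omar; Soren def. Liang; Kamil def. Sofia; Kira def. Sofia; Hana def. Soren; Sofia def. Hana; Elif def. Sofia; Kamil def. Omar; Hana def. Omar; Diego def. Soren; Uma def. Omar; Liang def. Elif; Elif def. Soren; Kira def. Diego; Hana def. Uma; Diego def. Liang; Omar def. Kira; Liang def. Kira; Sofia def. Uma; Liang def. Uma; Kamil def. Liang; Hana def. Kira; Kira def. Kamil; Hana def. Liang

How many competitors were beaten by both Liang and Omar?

2

Liang beat: Omar, Elif, Kira, Uma, Sofia.
Omar beat: Soren, Kira, Sofia.
Both beat: Kira, Sofia — 2.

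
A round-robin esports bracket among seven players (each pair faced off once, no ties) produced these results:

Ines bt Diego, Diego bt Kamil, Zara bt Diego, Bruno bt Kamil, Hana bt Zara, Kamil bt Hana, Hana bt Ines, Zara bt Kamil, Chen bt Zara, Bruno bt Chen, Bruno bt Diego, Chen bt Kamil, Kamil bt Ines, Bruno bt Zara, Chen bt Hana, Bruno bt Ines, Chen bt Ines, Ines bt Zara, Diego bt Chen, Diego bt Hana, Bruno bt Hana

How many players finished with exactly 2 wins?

Win totals: Zara 2, Chen 4, Hana 2, Diego 3, Kamil 2, Ines 2, Bruno 6.
Exactly 2: Zara, Hana, Kamil, Ines — 4 players.

4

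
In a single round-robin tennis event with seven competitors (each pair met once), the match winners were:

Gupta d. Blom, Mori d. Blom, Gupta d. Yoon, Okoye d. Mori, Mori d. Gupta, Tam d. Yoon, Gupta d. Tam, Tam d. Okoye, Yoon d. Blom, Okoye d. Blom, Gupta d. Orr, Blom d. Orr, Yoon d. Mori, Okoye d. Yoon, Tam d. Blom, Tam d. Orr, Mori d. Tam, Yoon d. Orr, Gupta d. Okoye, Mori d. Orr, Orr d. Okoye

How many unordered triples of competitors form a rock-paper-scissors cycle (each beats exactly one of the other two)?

7

Win totals: Okoye 3, Orr 1, Gupta 5, Mori 4, Blom 1, Tam 4, Yoon 3.
A competitor with w wins dominates both others in C(w,2) triples; summing gives 3 + 0 + 10 + 6 + 0 + 6 + 3 = 28 transitive triples.
Total triples C(7,3) = 35, so cyclic triples = 35 − 28 = 7.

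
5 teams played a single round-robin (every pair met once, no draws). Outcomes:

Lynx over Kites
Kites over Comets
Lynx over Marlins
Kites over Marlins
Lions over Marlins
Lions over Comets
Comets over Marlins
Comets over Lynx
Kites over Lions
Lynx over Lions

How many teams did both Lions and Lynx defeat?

1

Lions beat: Marlins, Comets.
Lynx beat: Marlins, Lions, Kites.
Both beat: Marlins — 1.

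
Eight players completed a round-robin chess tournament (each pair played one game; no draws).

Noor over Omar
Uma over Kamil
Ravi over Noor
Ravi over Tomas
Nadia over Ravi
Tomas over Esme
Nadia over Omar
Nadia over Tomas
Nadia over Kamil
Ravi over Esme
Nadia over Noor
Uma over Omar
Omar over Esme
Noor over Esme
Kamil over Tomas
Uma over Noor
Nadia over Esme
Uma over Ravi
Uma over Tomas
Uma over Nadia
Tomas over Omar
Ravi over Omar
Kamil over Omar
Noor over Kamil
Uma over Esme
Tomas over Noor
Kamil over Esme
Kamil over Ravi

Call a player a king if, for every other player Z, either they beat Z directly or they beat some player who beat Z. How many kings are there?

1

Tomas cannot reach Nadia, Uma, Ravi in two steps.
Noor cannot reach Nadia, Uma in two steps.
Nadia cannot reach Uma in two steps.
Kamil cannot reach Nadia, Uma in two steps.
Omar cannot reach Tomas, Noor, Nadia, Kamil, Uma, Ravi in two steps.
Uma reaches everyone (king).
Esme cannot reach Tomas, Noor, Nadia, Kamil, Omar, Uma, Ravi in two steps.
Ravi cannot reach Nadia, Uma in two steps.
Kings: Uma — 1.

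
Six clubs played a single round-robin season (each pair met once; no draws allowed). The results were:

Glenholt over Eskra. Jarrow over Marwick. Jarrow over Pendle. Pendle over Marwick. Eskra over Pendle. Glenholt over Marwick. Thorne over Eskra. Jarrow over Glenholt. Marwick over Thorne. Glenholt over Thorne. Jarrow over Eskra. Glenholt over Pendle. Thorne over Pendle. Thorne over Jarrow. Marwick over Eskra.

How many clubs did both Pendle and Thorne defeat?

Pendle beat: Marwick.
Thorne beat: Pendle, Eskra, Jarrow.
No one was beaten by both.

0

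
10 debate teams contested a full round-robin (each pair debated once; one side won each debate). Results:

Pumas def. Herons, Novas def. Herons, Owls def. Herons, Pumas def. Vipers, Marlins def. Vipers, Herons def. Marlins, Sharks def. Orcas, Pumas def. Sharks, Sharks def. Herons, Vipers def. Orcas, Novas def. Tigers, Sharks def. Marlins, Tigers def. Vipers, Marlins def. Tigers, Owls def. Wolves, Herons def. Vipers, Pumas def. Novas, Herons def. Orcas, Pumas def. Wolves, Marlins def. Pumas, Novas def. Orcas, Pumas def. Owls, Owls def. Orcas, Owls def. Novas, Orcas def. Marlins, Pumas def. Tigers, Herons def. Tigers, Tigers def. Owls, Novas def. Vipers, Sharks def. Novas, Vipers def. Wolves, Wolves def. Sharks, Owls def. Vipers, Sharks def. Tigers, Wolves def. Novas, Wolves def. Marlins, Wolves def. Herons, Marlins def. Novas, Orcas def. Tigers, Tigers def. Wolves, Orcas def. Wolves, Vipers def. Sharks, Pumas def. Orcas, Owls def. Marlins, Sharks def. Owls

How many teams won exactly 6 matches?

2

Win totals: Herons 4, Wolves 4, Marlins 4, Novas 4, Tigers 3, Vipers 3, Owls 6, Orcas 3, Sharks 6, Pumas 8.
Exactly 6: Owls, Sharks — 2 teams.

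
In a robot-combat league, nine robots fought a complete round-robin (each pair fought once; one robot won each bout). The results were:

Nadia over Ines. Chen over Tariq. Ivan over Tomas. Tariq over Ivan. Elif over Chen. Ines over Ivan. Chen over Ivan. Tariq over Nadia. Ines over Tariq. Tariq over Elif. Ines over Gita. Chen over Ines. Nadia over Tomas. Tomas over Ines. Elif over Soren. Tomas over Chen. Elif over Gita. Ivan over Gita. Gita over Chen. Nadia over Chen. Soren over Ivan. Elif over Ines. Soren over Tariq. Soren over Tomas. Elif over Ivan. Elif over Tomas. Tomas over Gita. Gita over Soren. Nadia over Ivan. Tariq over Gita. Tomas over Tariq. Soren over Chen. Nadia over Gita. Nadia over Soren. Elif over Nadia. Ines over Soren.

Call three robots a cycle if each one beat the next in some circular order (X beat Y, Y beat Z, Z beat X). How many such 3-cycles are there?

19

Win totals: Nadia 6, Chen 3, Tariq 4, Elif 7, Gita 2, Ines 4, Tomas 4, Soren 4, Ivan 2.
A robot with w wins dominates both others in C(w,2) triples; summing gives 15 + 3 + 6 + 21 + 1 + 6 + 6 + 6 + 1 = 65 transitive triples.
Total triples C(9,3) = 84, so cyclic triples = 84 − 65 = 19.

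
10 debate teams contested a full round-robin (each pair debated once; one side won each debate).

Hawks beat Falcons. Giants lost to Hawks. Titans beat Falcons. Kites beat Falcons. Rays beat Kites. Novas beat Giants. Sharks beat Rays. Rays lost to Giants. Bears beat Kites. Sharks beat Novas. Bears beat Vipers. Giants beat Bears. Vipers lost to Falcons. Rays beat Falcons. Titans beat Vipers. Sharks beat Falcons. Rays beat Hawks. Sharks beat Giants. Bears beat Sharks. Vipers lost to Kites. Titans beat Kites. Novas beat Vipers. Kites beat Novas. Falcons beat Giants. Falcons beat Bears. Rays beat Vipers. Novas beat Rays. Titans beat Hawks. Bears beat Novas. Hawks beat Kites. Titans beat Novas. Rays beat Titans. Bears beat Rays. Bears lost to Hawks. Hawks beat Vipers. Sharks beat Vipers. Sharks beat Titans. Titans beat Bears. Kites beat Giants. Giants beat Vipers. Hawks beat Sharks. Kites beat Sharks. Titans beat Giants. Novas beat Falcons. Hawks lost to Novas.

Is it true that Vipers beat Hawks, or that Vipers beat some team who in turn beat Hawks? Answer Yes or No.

Vipers did not beat Hawks directly.
Vipers beat no one, so there is no intermediate team.

No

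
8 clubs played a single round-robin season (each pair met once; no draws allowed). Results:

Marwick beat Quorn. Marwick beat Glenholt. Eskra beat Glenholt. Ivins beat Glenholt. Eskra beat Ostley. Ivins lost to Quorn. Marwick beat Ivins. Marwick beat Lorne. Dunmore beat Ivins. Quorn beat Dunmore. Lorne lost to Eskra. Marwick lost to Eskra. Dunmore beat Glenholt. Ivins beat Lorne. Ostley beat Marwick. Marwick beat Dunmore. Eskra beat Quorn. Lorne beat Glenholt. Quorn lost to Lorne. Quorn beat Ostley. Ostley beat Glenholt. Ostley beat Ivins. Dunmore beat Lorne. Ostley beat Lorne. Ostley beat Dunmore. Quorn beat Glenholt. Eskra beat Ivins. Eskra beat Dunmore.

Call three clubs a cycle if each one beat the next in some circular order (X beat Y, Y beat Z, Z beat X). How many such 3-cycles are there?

4

Win totals: Lorne 2, Dunmore 3, Marwick 5, Eskra 7, Ostley 5, Ivins 2, Glenholt 0, Quorn 4.
A club with w wins dominates both others in C(w,2) triples; summing gives 1 + 3 + 10 + 21 + 10 + 1 + 0 + 6 = 52 transitive triples.
Total triples C(8,3) = 56, so cyclic triples = 56 − 52 = 4.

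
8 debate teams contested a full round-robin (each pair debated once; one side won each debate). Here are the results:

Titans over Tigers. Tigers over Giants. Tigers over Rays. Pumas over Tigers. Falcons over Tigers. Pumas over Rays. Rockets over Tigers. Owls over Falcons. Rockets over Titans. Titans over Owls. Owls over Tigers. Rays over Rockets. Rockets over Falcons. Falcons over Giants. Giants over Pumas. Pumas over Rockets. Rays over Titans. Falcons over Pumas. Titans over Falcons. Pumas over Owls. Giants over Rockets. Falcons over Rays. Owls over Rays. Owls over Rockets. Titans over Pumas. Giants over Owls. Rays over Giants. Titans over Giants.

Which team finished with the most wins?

Win totals: Falcons 4, Rays 3, Giants 3, Owls 4, Rockets 3, Titans 5, Tigers 2, Pumas 4.
Titans leads with 5 wins (next highest: 4).

Titans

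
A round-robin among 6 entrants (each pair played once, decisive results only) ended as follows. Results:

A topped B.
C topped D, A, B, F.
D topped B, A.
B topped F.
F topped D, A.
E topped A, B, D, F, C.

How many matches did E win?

E's results: beat A, B, C, D, F; lost to no one.
That is 5 wins.

5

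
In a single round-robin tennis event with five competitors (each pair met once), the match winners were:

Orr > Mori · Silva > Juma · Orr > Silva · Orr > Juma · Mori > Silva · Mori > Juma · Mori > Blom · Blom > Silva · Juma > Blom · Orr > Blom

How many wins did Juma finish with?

Juma's results: beat Blom; lost to Silva, Mori, Orr.
That is 1 win.

1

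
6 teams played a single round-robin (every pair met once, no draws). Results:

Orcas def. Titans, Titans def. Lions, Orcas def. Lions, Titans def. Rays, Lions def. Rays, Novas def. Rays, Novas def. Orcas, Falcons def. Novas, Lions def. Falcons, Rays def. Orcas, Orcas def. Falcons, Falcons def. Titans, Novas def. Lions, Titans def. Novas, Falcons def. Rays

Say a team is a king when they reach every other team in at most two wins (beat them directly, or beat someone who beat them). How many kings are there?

5

Lions reaches everyone (king).
Orcas reaches everyone (king).
Rays cannot reach Novas in two steps.
Novas reaches everyone (king).
Titans reaches everyone (king).
Falcons reaches everyone (king).
Kings: Lions, Orcas, Novas, Titans, Falcons — 5.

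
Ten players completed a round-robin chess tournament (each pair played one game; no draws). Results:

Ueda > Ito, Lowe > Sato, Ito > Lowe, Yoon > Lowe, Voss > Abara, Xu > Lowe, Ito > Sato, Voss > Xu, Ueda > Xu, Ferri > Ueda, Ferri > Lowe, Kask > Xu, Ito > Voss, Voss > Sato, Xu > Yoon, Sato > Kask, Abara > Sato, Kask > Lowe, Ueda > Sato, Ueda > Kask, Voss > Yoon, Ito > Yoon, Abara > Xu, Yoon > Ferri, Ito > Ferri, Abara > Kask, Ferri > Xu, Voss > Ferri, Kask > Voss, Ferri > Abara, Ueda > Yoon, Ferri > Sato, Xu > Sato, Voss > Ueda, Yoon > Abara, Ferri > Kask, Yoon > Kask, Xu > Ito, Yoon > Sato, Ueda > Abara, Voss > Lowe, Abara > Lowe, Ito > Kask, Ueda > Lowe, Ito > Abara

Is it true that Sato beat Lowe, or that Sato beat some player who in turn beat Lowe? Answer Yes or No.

Sato did not beat Lowe directly.
Sato beat Kask. Of those, Kask beat Lowe.

Yes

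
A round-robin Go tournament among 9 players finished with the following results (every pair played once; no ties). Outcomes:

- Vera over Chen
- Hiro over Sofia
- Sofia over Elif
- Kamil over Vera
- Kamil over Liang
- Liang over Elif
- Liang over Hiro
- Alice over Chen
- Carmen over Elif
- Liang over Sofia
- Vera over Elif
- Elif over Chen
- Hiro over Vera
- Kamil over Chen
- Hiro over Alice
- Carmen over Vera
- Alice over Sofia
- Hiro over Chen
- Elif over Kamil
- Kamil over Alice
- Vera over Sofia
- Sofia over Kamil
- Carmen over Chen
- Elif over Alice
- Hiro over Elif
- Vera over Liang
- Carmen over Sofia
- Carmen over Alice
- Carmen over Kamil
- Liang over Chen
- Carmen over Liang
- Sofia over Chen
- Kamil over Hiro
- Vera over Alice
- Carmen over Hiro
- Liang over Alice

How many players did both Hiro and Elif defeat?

2

Hiro beat: Alice, Chen, Vera, Sofia, Elif.
Elif beat: Alice, Chen, Kamil.
Both beat: Alice, Chen — 2.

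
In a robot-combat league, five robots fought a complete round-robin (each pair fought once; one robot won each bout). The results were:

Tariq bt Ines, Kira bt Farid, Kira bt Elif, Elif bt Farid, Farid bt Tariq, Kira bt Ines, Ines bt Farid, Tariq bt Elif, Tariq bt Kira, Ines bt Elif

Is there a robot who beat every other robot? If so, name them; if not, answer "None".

None

Highest win total is Tariq with 3 (out of 4 possible).
Tariq lost to Farid, so no robot went undefeated.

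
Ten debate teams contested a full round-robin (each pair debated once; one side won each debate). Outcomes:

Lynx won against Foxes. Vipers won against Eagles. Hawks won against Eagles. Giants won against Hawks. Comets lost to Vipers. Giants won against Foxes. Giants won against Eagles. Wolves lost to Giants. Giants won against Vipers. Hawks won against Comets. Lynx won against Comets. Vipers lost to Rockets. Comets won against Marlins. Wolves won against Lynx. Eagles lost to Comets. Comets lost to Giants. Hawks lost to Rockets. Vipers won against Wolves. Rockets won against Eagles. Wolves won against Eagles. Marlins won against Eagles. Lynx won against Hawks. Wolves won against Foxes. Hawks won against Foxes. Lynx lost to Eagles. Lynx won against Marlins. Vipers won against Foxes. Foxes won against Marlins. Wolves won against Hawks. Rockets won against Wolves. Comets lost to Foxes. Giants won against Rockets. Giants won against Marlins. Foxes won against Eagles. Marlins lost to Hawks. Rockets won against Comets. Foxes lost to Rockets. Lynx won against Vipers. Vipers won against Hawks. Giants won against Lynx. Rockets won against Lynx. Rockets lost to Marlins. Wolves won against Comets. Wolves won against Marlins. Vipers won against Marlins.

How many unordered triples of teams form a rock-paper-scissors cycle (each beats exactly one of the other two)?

Win totals: Hawks 4, Vipers 6, Rockets 7, Comets 2, Wolves 6, Foxes 3, Eagles 1, Giants 9, Marlins 2, Lynx 5.
A team with w wins dominates both others in C(w,2) triples; summing gives 6 + 15 + 21 + 1 + 15 + 3 + 0 + 36 + 1 + 10 = 108 transitive triples.
Total triples C(10,3) = 120, so cyclic triples = 120 − 108 = 12.

12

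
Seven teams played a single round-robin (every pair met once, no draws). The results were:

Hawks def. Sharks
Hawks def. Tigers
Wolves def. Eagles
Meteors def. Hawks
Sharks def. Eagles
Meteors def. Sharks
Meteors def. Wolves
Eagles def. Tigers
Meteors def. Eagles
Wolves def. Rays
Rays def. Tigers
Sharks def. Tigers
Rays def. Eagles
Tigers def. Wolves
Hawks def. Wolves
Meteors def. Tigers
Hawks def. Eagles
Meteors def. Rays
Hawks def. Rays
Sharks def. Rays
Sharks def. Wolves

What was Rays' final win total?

Rays' results: beat Tigers, Eagles; lost to Sharks, Meteors, Hawks, Wolves.
That is 2 wins.

2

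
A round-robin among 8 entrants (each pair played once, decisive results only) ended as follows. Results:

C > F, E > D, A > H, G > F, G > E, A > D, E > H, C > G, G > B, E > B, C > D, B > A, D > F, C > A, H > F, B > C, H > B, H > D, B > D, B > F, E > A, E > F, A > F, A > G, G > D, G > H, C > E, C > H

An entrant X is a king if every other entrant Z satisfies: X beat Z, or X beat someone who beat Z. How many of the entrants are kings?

4

A cannot reach C in two steps.
B reaches everyone (king).
C reaches everyone (king).
D cannot reach A, B, C, E, G, H in two steps.
E reaches everyone (king).
F cannot reach A, B, C, D, E, G, H in two steps.
G reaches everyone (king).
H cannot reach E, G in two steps.
Kings: B, C, E, G — 4.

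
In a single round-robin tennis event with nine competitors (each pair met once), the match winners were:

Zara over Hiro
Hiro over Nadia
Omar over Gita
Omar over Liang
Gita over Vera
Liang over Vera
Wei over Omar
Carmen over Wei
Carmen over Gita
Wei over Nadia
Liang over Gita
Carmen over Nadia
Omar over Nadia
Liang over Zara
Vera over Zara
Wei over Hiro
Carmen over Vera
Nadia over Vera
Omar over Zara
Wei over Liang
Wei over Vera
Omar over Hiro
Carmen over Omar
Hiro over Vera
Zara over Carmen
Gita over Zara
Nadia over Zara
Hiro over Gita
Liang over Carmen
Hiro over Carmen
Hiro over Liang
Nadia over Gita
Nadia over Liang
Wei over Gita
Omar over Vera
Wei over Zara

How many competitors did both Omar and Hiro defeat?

Omar beat: Nadia, Gita, Vera, Zara, Liang, Hiro.
Hiro beat: Nadia, Gita, Vera, Carmen, Liang.
Both beat: Nadia, Gita, Vera, Liang — 4.

4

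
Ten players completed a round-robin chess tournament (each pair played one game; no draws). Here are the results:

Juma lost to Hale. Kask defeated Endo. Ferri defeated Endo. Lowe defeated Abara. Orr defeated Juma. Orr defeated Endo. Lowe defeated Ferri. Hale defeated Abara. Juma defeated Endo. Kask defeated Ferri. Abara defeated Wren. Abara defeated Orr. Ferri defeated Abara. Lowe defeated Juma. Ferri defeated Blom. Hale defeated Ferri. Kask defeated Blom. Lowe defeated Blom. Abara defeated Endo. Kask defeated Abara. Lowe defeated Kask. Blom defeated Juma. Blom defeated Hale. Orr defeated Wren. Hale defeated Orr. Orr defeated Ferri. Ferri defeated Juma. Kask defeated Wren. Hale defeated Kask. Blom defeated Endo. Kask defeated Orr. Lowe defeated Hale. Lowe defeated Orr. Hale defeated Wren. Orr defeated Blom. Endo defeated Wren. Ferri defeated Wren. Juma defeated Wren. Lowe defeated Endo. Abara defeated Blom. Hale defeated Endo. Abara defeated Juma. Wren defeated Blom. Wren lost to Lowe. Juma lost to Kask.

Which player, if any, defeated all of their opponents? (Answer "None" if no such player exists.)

Lowe has 9 wins out of 9 opponents — a perfect record.

Lowe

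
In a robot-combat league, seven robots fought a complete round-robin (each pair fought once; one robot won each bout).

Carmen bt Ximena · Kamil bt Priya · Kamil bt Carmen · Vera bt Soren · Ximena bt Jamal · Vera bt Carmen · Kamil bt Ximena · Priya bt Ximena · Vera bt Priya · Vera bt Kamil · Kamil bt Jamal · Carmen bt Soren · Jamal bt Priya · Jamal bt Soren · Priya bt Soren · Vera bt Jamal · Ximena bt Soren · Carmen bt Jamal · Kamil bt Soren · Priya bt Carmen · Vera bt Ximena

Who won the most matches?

Win totals: Jamal 2, Carmen 3, Ximena 2, Vera 6, Soren 0, Priya 3, Kamil 5.
Vera leads with 6 wins (next highest: 5).

Vera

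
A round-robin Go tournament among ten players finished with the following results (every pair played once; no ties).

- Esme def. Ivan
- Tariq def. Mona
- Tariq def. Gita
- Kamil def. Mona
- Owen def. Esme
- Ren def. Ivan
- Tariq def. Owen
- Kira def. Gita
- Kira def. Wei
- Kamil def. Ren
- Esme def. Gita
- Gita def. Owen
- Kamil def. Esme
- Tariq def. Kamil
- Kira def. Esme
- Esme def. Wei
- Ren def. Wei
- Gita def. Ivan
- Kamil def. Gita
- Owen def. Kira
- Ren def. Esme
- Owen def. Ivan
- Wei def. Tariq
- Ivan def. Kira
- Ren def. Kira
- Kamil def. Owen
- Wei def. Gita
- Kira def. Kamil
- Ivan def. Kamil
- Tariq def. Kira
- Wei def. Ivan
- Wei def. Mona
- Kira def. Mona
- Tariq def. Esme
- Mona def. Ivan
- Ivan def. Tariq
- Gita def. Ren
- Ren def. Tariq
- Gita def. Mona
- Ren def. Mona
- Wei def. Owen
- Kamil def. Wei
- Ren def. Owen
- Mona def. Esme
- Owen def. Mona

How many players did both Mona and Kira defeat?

1

Mona beat: Ivan, Esme.
Kira beat: Gita, Kamil, Mona, Wei, Esme.
Both beat: Esme — 1.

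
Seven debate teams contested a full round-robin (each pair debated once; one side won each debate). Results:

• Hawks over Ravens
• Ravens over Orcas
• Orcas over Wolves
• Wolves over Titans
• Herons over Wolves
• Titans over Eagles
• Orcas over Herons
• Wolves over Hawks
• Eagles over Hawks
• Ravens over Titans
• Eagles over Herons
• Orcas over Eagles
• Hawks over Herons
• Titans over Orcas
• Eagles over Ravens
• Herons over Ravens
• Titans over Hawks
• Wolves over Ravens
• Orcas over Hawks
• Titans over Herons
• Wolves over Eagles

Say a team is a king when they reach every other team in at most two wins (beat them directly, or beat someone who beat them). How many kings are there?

Wolves reaches everyone (king).
Eagles reaches everyone (king).
Herons reaches everyone (king).
Ravens reaches everyone (king).
Orcas reaches everyone (king).
Titans reaches everyone (king).
Hawks cannot reach Eagles in two steps.
Kings: Wolves, Eagles, Herons, Ravens, Orcas, Titans — 6.

6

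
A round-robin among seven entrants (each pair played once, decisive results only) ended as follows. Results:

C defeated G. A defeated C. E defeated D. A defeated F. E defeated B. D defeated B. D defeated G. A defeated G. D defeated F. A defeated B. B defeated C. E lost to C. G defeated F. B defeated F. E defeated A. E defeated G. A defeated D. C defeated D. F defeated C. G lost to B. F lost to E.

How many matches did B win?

B's results: beat C, F, G; lost to A, D, E.
That is 3 wins.

3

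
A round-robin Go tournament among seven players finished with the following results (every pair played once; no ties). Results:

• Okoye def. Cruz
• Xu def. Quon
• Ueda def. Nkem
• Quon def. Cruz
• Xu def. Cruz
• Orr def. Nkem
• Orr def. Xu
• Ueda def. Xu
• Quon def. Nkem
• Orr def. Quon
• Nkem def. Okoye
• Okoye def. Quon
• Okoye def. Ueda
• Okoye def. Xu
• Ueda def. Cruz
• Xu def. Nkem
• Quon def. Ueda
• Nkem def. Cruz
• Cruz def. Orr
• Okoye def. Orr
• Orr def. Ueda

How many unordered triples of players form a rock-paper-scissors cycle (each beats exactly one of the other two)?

9

Win totals: Quon 3, Xu 3, Okoye 5, Nkem 2, Ueda 3, Orr 4, Cruz 1.
A player with w wins dominates both others in C(w,2) triples; summing gives 3 + 3 + 10 + 1 + 3 + 6 + 0 = 26 transitive triples.
Total triples C(7,3) = 35, so cyclic triples = 35 − 26 = 9.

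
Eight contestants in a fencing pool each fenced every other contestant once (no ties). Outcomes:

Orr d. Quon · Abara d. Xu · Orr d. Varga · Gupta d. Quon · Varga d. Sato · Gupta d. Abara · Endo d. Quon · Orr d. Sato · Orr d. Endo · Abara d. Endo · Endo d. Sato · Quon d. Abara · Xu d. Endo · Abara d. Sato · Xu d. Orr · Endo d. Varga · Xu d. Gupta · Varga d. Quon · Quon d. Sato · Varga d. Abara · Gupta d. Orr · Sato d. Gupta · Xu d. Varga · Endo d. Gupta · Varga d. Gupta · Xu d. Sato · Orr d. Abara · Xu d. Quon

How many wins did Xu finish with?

6

Xu's results: beat Quon, Gupta, Orr, Sato, Varga, Endo; lost to Abara.
That is 6 wins.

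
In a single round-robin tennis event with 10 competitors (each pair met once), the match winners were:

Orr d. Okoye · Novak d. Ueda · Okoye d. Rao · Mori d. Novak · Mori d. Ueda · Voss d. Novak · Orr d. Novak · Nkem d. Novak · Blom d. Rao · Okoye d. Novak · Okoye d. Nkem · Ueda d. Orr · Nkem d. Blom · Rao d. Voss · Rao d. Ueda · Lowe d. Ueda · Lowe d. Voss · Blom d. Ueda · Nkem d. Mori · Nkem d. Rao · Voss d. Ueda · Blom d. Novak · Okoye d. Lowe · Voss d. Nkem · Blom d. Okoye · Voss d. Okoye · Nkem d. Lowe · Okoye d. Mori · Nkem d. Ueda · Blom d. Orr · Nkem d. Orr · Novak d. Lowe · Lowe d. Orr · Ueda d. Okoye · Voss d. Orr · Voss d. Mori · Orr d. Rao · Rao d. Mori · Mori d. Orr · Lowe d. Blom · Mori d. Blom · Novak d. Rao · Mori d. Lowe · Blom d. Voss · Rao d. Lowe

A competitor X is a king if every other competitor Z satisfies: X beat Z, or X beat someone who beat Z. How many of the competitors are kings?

Orr cannot reach Blom in two steps.
Novak cannot reach Nkem in two steps.
Lowe reaches everyone (king).
Mori cannot reach Nkem in two steps.
Ueda cannot reach Voss, Blom in two steps.
Nkem reaches everyone (king).
Voss reaches everyone (king).
Rao reaches everyone (king).
Okoye reaches everyone (king).
Blom reaches everyone (king).
Kings: Lowe, Nkem, Voss, Rao, Okoye, Blom — 6.

6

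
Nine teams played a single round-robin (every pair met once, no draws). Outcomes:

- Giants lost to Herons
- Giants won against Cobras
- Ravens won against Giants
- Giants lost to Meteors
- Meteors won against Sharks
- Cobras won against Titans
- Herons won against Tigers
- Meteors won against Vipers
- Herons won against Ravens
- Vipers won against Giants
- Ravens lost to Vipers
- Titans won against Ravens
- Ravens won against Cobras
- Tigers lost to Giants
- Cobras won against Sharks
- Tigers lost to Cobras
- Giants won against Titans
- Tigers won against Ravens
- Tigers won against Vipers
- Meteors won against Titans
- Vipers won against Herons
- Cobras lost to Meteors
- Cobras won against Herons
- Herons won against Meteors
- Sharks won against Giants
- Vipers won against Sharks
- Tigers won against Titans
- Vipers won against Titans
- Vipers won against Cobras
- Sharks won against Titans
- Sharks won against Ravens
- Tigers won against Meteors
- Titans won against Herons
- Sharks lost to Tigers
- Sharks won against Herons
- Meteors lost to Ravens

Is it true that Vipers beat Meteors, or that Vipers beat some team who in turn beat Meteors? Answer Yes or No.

Yes

Vipers did not beat Meteors directly.
Vipers beat Sharks, Ravens, Giants, Cobras, Titans, Herons. Of those, Ravens beat Meteors.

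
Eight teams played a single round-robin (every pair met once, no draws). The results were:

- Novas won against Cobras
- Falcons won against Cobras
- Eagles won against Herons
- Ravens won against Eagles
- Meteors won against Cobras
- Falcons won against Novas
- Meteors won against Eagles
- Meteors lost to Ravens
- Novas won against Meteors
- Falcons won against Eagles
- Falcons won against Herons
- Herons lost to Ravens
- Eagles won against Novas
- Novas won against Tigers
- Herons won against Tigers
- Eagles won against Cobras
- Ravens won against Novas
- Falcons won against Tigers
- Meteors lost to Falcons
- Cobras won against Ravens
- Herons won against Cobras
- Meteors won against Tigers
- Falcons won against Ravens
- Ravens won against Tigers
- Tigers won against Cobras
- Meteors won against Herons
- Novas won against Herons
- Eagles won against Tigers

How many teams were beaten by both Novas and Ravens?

3

Novas beat: Tigers, Cobras, Meteors, Herons.
Ravens beat: Tigers, Eagles, Meteors, Novas, Herons.
Both beat: Tigers, Meteors, Herons — 3.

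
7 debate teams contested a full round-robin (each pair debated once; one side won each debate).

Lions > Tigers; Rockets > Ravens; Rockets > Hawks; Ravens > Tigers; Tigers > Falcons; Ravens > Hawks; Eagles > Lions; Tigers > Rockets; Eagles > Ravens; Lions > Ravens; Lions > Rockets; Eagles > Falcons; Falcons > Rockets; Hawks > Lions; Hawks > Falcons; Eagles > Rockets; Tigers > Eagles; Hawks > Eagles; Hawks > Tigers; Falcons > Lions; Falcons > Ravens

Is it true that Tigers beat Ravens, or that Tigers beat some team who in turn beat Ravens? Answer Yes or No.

Tigers did not beat Ravens directly.
Tigers beat Falcons, Rockets, Eagles. Of those, Falcons beat Ravens.

Yes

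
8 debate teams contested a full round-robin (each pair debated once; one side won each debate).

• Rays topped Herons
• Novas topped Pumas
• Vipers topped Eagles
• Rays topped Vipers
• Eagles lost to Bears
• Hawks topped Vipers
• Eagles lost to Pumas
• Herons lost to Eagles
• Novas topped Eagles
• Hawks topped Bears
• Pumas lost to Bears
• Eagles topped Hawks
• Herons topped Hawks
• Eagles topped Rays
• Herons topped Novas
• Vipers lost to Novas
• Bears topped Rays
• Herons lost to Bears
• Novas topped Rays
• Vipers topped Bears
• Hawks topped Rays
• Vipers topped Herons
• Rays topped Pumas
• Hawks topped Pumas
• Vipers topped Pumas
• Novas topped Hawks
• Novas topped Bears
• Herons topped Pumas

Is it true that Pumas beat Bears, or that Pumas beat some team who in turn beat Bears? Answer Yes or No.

Pumas did not beat Bears directly.
Pumas beat Eagles, but each of them lost to Bears. No two-step path.

No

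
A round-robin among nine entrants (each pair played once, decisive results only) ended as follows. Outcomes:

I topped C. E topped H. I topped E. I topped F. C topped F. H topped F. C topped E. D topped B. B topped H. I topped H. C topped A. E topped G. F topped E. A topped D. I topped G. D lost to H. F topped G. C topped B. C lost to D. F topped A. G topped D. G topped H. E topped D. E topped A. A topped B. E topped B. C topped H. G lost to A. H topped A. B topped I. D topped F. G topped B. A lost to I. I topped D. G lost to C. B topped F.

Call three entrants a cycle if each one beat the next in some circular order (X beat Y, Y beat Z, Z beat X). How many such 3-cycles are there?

20

Win totals: A 3, B 3, C 6, D 3, E 5, F 3, G 3, H 3, I 7.
An entrant with w wins dominates both others in C(w,2) triples; summing gives 3 + 3 + 15 + 3 + 10 + 3 + 3 + 3 + 21 = 64 transitive triples.
Total triples C(9,3) = 84, so cyclic triples = 84 − 64 = 20.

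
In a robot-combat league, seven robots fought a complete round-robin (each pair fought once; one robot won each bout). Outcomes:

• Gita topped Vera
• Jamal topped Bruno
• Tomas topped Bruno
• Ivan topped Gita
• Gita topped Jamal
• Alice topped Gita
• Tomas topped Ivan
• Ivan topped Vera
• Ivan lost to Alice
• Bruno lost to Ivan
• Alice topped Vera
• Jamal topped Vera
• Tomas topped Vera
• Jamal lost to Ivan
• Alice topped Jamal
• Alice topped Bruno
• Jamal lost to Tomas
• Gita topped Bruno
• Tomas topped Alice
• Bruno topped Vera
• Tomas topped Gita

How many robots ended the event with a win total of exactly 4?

1

Win totals: Jamal 2, Vera 0, Bruno 1, Ivan 4, Gita 3, Tomas 6, Alice 5.
Exactly 4: Ivan — 1 robot.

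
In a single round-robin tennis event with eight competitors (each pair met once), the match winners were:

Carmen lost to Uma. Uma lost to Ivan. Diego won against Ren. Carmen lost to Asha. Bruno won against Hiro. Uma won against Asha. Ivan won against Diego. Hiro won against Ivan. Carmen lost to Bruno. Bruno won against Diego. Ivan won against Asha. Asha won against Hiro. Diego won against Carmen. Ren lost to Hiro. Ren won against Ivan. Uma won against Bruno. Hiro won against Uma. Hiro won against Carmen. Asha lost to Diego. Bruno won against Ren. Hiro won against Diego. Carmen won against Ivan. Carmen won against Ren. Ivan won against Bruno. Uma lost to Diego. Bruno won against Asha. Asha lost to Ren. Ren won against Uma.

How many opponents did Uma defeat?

Uma's results: beat Carmen, Asha, Bruno; lost to Hiro, Ivan, Ren, Diego.
That is 3 wins.

3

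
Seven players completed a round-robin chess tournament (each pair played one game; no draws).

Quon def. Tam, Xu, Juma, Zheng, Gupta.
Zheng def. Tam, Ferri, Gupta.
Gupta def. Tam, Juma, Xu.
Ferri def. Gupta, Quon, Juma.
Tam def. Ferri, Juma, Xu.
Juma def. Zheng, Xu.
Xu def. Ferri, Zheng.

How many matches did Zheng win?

3

Zheng's results: beat Gupta, Tam, Ferri; lost to Juma, Xu, Quon.
That is 3 wins.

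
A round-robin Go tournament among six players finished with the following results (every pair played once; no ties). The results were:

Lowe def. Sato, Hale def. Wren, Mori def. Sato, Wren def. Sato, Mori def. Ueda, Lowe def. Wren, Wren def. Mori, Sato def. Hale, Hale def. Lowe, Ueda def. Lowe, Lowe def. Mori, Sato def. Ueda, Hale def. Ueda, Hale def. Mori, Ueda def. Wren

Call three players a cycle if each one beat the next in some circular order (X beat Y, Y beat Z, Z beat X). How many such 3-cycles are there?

Win totals: Ueda 2, Lowe 3, Sato 2, Hale 4, Wren 2, Mori 2.
A player with w wins dominates both others in C(w,2) triples; summing gives 1 + 3 + 1 + 6 + 1 + 1 = 13 transitive triples.
Total triples C(6,3) = 20, so cyclic triples = 20 − 13 = 7.

7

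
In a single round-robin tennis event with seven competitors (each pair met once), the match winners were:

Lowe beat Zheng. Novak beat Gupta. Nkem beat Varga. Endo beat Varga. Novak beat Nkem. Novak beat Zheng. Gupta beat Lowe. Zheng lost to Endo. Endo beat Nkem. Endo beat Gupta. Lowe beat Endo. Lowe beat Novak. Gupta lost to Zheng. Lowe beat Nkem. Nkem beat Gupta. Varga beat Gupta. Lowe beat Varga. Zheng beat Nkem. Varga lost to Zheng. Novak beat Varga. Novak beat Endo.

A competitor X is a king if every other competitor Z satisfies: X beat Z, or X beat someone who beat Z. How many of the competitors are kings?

Gupta reaches everyone (king).
Nkem cannot reach Novak, Zheng, Endo in two steps.
Novak reaches everyone (king).
Varga cannot reach Nkem, Novak, Zheng, Endo in two steps.
Zheng cannot reach Novak, Endo in two steps.
Endo cannot reach Novak in two steps.
Lowe reaches everyone (king).
Kings: Gupta, Novak, Lowe — 3.

3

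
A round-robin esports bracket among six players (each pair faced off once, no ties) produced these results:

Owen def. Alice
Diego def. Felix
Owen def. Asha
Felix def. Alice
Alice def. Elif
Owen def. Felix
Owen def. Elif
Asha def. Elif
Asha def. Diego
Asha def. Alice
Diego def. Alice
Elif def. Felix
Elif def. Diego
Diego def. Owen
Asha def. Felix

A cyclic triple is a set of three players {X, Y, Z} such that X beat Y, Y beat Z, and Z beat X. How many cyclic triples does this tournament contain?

Win totals: Diego 3, Alice 1, Elif 2, Asha 4, Owen 4, Felix 1.
A player with w wins dominates both others in C(w,2) triples; summing gives 3 + 0 + 1 + 6 + 6 + 0 = 16 transitive triples.
Total triples C(6,3) = 20, so cyclic triples = 20 − 16 = 4.

4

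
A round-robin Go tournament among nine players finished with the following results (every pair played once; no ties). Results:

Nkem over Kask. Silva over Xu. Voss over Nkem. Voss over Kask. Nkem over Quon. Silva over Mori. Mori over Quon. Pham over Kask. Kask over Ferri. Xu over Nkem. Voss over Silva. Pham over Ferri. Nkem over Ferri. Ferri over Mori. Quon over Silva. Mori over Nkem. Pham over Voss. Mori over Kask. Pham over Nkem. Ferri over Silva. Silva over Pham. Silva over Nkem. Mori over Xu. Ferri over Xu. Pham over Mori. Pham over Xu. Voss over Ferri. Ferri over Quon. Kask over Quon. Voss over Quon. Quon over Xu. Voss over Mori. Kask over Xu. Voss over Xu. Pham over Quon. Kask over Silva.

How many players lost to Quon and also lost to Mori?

1

Quon beat: Xu, Silva.
Mori beat: Nkem, Quon, Kask, Xu.
Both beat: Xu — 1.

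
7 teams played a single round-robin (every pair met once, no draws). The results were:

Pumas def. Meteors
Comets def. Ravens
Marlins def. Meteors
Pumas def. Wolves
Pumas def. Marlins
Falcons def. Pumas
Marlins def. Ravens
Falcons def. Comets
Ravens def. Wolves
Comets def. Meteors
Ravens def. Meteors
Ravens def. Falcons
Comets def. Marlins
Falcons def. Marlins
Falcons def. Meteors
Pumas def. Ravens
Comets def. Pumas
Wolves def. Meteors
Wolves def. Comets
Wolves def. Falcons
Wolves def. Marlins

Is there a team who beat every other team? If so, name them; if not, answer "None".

Highest win total is Wolves with 4 (out of 6 possible).
Wolves lost to Pumas, Ravens, so no team went undefeated.

None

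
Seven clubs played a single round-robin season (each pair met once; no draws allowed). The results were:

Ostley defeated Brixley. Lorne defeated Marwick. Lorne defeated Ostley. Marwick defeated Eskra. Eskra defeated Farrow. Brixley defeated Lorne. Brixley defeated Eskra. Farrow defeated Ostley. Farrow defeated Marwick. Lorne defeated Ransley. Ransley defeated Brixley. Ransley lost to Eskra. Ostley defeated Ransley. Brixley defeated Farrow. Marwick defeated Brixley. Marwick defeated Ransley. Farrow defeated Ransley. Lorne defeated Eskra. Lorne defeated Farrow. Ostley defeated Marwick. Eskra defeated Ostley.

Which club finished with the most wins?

Lorne

Win totals: Farrow 3, Lorne 5, Ostley 3, Ransley 1, Marwick 3, Brixley 3, Eskra 3.
Lorne leads with 5 wins (next highest: 3).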